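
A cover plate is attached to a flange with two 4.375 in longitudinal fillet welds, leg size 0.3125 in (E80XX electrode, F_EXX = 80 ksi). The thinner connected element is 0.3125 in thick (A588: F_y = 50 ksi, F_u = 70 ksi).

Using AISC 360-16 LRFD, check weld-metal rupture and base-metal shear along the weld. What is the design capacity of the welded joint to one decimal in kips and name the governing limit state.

69.6 kips (weld metal governs)

Weld metal: throat = 0.707×0.3125 = 0.22094 in, L = 2×4.375 = 8.75 in. φR_n = 0.75 × 0.6 × 80 × 0.22094 × 8.75 = 69.6 kips.
Base metal shear (0.3125 in plate): yield φR_n = 1.0×0.6×50×0.3125×8.75 = 82.0 kips; rupture φR_n = 0.75×0.6×70×0.3125×8.75 = 86.1 kips; take 82.0 kips (yield).
Governing: min(69.6, 82.0) = 69.6 kips → weld metal.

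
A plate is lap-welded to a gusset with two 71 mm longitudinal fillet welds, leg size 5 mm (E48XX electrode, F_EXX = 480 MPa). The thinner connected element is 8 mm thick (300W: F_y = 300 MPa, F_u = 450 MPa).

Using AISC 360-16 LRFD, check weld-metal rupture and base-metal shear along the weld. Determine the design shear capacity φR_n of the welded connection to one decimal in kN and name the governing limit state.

Weld metal: throat = 0.707×5 = 3.535 mm, L = 2×71 = 142 mm. φR_n = 0.75 × 0.6 × 480 × 3.535 × 142 = 108.4 kN.
Base metal shear (8 mm plate): yield φR_n = 1.0×0.6×300×8×142 = 204.5 kN; rupture φR_n = 0.75×0.6×450×8×142 = 230.0 kN; take 204.5 kN (yield).
Governing: min(108.4, 204.5) = 108.4 kN → weld metal.

108.4 kN (weld metal governs)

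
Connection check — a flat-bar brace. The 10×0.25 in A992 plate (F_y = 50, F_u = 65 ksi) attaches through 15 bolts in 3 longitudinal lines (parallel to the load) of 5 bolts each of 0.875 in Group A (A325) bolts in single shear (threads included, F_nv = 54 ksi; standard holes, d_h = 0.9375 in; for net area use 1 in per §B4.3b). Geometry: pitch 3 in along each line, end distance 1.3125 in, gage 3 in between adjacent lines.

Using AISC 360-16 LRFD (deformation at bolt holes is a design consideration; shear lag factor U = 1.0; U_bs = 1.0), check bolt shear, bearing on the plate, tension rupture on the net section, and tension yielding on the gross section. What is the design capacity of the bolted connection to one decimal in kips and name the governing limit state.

85.3 kips (net-section rupture governs)

Bolt shear: A_b = π(0.875)²/4 = 0.60132 in². φR_n = 0.75 × 54 × 0.60132 × 15 × 1 = 365.3 kips.
Bearing (0.25 in plate, F_u = 65 ksi): end bolts L_c = 1.3125 − 0.9375/2 = 0.84375, R_n = min(1.2×0.84375×0.25×65, 2.4×0.875×0.25×65) = 16.453 kips/bolt; interior L_c = 3 − 0.9375 = 2.0625, R_n = 34.125 kips/bolt. φR_n = 0.75 × (3×16.453 + 12×34.125) = 344.1 kips.
Tension rupture (net): A_n = (10 − 3×1)×0.25 = 1.75 in² (U = 1.0, A_e = A_n). φR_n = 0.75 × 65 × 1.75 = 85.3 kips.
Tension yield (gross): A_g = 10×0.25 = 2.5 in². φR_n = 0.90 × 50 × 2.5 = 112.5 kips.
Governing: min(365.3, 344.1, 85.3, 112.5) = 85.3 kips → net-section rupture.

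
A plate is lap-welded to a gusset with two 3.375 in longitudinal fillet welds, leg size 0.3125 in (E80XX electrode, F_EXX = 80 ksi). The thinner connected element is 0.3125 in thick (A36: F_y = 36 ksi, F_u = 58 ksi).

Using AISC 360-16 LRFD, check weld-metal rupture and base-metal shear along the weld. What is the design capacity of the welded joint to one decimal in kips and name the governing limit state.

45.6 kips (base-metal shear governs)

Weld metal: throat = 0.707×0.3125 = 0.22094 in, L = 2×3.375 = 6.75 in. φR_n = 0.75 × 0.6 × 80 × 0.22094 × 6.75 = 53.7 kips.
Base metal shear (0.3125 in plate): yield φR_n = 1.0×0.6×36×0.3125×6.75 = 45.6 kips; rupture φR_n = 0.75×0.6×58×0.3125×6.75 = 55.1 kips; take 45.6 kips (yield).
Governing: min(53.7, 45.6) = 45.6 kips → base-metal shear.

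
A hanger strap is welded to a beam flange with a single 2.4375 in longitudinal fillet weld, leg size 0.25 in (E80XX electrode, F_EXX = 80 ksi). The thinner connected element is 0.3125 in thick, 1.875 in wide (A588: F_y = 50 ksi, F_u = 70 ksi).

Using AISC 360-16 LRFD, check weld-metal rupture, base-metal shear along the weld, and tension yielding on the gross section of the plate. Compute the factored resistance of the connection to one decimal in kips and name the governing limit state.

Weld metal: throat = 0.707×0.25 = 0.17675 in, L = 2.4375 in. φR_n = 0.75 × 0.6 × 80 × 0.17675 × 2.4375 = 15.5 kips.
Base metal shear (0.3125 in plate): yield φR_n = 1.0×0.6×50×0.3125×2.4375 = 22.9 kips; rupture φR_n = 0.75×0.6×70×0.3125×2.4375 = 24.0 kips; take 22.9 kips (yield).
Tension yield (gross): A_g = 1.875×0.3125 = 0.58594 in². φR_n = 0.90 × 50 × 0.58594 = 26.4 kips.
Governing: min(15.5, 22.9, 26.4) = 15.5 kips → weld metal.

15.5 kips (weld metal governs)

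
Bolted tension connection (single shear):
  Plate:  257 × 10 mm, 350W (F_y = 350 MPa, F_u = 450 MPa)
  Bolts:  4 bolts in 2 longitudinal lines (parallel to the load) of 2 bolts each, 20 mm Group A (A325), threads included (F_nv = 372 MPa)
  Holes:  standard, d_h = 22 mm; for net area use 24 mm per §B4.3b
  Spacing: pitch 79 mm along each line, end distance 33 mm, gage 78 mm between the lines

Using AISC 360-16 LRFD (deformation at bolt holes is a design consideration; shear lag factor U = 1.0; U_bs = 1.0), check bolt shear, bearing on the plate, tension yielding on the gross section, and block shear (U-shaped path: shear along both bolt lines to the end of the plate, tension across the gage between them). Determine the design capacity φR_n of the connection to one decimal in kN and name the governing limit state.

Bolt shear: A_b = π(20)²/4 = 314.16 mm². φR_n = 0.75 × 372 × 314.16 × 4 × 1 = 350.6 kN.
Bearing (10 mm plate, F_u = 450 MPa): end bolts L_c = 33 − 22/2 = 22, R_n = min(1.2×22×10×450, 2.4×20×10×450) = 118.8 kN/bolt; interior L_c = 79 − 22 = 57, R_n = 216 kN/bolt. φR_n = 0.75 × (2×118.8 + 2×216) = 502.2 kN.
Tension yield (gross): A_g = 257×10 = 2570 mm². φR_n = 0.90 × 350 × 2570 = 809.6 kN.
Block shear: shear path 2×[33+1×79] = 2×112 mm, A_gv = 2240, A_nv = 2×(112 − 1.5×24)×10 = 1520 mm²; tension across gage: (78 − 1×24)×10 = 540 mm². R_n = min(0.6×450×1520, 0.6×350×2240) + 1.0×450×540 = min(410.4, 470.4) + 243 = 653.4 kN. φR_n = 0.75 × 653.4 = 490.1 kN.
Governing: min(350.6, 502.2, 809.6, 490.1) = 350.6 kN → bolt shear.

350.6 kN (bolt shear governs)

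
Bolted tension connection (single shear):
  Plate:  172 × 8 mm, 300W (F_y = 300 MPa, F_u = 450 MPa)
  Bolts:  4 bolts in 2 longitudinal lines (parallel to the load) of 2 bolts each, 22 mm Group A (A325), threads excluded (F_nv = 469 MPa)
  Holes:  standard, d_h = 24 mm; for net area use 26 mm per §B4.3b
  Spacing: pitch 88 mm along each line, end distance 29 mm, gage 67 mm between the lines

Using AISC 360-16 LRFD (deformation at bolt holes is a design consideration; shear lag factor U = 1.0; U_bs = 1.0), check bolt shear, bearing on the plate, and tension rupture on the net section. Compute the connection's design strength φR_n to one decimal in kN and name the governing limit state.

Bolt shear: A_b = π(22)²/4 = 380.13 mm². φR_n = 0.75 × 469 × 380.13 × 4 × 1 = 534.8 kN.
Bearing (8 mm plate, F_u = 450 MPa): end bolts L_c = 29 − 24/2 = 17, R_n = min(1.2×17×8×450, 2.4×22×8×450) = 73.44 kN/bolt; interior L_c = 88 − 24 = 64, R_n = 190.08 kN/bolt. φR_n = 0.75 × (2×73.44 + 2×190.08) = 395.3 kN.
Tension rupture (net): A_n = (172 − 2×26)×8 = 960 mm² (U = 1.0, A_e = A_n). φR_n = 0.75 × 450 × 960 = 324.0 kN.
Governing: min(534.8, 395.3, 324.0) = 324.0 kN → net-section rupture.

324.0 kN (net-section rupture governs)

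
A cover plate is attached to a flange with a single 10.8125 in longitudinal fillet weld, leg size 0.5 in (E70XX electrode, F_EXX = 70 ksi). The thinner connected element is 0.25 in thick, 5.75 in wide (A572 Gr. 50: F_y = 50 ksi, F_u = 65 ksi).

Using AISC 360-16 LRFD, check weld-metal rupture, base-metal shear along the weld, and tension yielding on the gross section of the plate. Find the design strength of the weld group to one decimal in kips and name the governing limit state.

Weld metal: throat = 0.707×0.5 = 0.3535 in, L = 10.8125 in. φR_n = 0.75 × 0.6 × 70 × 0.3535 × 10.8125 = 120.4 kips.
Base metal shear (0.25 in plate): yield φR_n = 1.0×0.6×50×0.25×10.8125 = 81.1 kips; rupture φR_n = 0.75×0.6×65×0.25×10.8125 = 79.1 kips; take 79.1 kips (rupture).
Tension yield (gross): A_g = 5.75×0.25 = 1.4375 in². φR_n = 0.90 × 50 × 1.4375 = 64.7 kips.
Governing: min(120.4, 79.1, 64.7) = 64.7 kips → gross-section yield.

64.7 kips (gross-section yield governs)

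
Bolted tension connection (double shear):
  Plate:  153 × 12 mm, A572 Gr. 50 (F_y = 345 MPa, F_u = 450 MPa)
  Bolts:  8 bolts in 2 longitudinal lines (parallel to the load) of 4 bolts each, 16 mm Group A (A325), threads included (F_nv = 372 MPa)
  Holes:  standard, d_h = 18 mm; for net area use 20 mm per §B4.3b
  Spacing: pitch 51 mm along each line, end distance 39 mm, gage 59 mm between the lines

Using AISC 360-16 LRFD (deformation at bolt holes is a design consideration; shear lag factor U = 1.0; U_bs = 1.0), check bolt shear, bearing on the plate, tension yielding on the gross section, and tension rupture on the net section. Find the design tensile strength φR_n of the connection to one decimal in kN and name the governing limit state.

457.7 kN (net-section rupture governs)

Bolt shear: A_b = π(16)²/4 = 201.06 mm². φR_n = 0.75 × 372 × 201.06 × 8 × 2 = 897.5 kN.
Bearing (12 mm plate, F_u = 450 MPa): end bolts L_c = 39 − 18/2 = 30, R_n = min(1.2×30×12×450, 2.4×16×12×450) = 194.4 kN/bolt; interior L_c = 51 − 18 = 33, R_n = 207.36 kN/bolt. φR_n = 0.75 × (2×194.4 + 6×207.36) = 1224.7 kN.
Tension yield (gross): A_g = 153×12 = 1836 mm². φR_n = 0.90 × 345 × 1836 = 570.1 kN.
Tension rupture (net): A_n = (153 − 2×20)×12 = 1356 mm² (U = 1.0, A_e = A_n). φR_n = 0.75 × 450 × 1356 = 457.7 kN.
Governing: min(897.5, 1224.7, 570.1, 457.7) = 457.7 kN → net-section rupture.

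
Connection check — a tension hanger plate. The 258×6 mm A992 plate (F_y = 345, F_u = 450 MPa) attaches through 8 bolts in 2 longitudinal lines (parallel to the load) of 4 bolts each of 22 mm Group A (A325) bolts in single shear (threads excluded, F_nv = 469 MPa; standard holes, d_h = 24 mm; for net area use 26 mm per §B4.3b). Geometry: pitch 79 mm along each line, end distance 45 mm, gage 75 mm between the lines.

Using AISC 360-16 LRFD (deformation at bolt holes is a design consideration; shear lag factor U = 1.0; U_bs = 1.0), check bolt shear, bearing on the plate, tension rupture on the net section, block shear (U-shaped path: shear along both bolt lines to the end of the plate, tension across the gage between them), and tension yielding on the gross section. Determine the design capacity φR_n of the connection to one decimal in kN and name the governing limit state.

Bolt shear: A_b = π(22)²/4 = 380.13 mm². φR_n = 0.75 × 469 × 380.13 × 8 × 1 = 1069.7 kN.
Bearing (6 mm plate, F_u = 450 MPa): end bolts L_c = 45 − 24/2 = 33, R_n = min(1.2×33×6×450, 2.4×22×6×450) = 106.92 kN/bolt; interior L_c = 79 − 24 = 55, R_n = 142.56 kN/bolt. φR_n = 0.75 × (2×106.92 + 6×142.56) = 801.9 kN.
Tension rupture (net): A_n = (258 − 2×26)×6 = 1236 mm² (U = 1.0, A_e = A_n). φR_n = 0.75 × 450 × 1236 = 417.2 kN.
Block shear: shear path 2×[45+3×79] = 2×282 mm, A_gv = 3384, A_nv = 2×(282 − 3.5×26)×6 = 2292 mm²; tension across gage: (75 − 1×26)×6 = 294 mm². R_n = min(0.6×450×2292, 0.6×345×3384) + 1.0×450×294 = min(618.84, 700.49) + 132.3 = 751.14 kN. φR_n = 0.75 × 751.14 = 563.4 kN.
Tension yield (gross): A_g = 258×6 = 1548 mm². φR_n = 0.90 × 345 × 1548 = 480.7 kN.
Governing: min(1069.7, 801.9, 417.2, 563.4, 480.7) = 417.2 kN → net-section rupture.

417.2 kN (net-section rupture governs)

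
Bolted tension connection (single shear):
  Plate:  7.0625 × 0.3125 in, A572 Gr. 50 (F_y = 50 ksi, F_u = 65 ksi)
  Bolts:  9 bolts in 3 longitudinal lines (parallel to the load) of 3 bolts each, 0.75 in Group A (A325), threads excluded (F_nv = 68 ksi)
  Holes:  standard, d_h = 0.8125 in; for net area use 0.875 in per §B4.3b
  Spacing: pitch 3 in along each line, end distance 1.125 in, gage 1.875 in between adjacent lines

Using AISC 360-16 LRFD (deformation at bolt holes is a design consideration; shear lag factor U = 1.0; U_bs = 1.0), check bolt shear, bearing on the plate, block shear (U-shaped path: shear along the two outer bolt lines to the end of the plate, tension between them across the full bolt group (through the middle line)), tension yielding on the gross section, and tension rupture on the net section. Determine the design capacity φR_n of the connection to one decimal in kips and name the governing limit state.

67.6 kips (net-section rupture governs)

Bolt shear: A_b = π(0.75)²/4 = 0.44179 in². φR_n = 0.75 × 68 × 0.44179 × 9 × 1 = 202.8 kips.
Bearing (0.3125 in plate, F_u = 65 ksi): end bolts L_c = 1.125 − 0.8125/2 = 0.71875, R_n = min(1.2×0.71875×0.3125×65, 2.4×0.75×0.3125×65) = 17.52 kips/bolt; interior L_c = 3 − 0.8125 = 2.1875, R_n = 36.563 kips/bolt. φR_n = 0.75 × (3×17.52 + 6×36.563) = 204.0 kips.
Block shear: shear path 2×[1.125+2×3] = 2×7.125 in, A_gv = 4.4531, A_nv = 2×(7.125 − 2.5×0.875)×0.3125 = 3.0859 in²; tension across gage: (3.75 − 2×0.875)×0.3125 = 0.625 in². R_n = min(0.6×65×3.0859, 0.6×50×4.4531) + 1.0×65×0.625 = min(120.35, 133.59) + 40.625 = 160.98 kips. φR_n = 0.75 × 160.98 = 120.7 kips.
Tension yield (gross): A_g = 7.0625×0.3125 = 2.207 in². φR_n = 0.90 × 50 × 2.207 = 99.3 kips.
Tension rupture (net): A_n = (7.0625 − 3×0.875)×0.3125 = 1.3867 in² (U = 1.0, A_e = A_n). φR_n = 0.75 × 65 × 1.3867 = 67.6 kips.
Governing: min(202.8, 204.0, 120.7, 99.3, 67.6) = 67.6 kips → net-section rupture.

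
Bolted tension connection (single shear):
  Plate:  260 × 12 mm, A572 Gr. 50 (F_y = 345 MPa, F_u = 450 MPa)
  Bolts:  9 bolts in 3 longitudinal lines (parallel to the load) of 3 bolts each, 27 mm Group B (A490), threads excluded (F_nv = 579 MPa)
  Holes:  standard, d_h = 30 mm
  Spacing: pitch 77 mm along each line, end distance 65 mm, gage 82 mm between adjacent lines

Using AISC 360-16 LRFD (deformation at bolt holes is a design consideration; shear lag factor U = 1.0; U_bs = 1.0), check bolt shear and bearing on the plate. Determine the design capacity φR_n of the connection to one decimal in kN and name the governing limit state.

2099.5 kN (bearing governs)

Bolt shear: A_b = π(27)²/4 = 572.56 mm². φR_n = 0.75 × 579 × 572.56 × 9 × 1 = 2237.7 kN.
Bearing (12 mm plate, F_u = 450 MPa): end bolts L_c = 65 − 30/2 = 50, R_n = min(1.2×50×12×450, 2.4×27×12×450) = 324 kN/bolt; interior L_c = 77 − 30 = 47, R_n = 304.56 kN/bolt. φR_n = 0.75 × (3×324 + 6×304.56) = 2099.5 kN.
Governing: min(2237.7, 2099.5) = 2099.5 kN → bearing.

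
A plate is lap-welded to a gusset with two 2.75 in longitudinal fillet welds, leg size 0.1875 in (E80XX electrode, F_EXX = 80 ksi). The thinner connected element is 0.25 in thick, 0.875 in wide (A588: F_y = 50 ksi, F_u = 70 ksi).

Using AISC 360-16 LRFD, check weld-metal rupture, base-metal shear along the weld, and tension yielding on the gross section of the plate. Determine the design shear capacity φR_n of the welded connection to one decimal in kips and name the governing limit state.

9.8 kips (gross-section yield governs)

Weld metal: throat = 0.707×0.1875 = 0.13256 in, L = 2×2.75 = 5.5 in. φR_n = 0.75 × 0.6 × 80 × 0.13256 × 5.5 = 26.2 kips.
Base metal shear (0.25 in plate): yield φR_n = 1.0×0.6×50×0.25×5.5 = 41.3 kips; rupture φR_n = 0.75×0.6×70×0.25×5.5 = 43.3 kips; take 41.3 kips (yield).
Tension yield (gross): A_g = 0.875×0.25 = 0.21875 in². φR_n = 0.90 × 50 × 0.21875 = 9.8 kips.
Governing: min(26.2, 41.3, 9.8) = 9.8 kips → gross-section yield.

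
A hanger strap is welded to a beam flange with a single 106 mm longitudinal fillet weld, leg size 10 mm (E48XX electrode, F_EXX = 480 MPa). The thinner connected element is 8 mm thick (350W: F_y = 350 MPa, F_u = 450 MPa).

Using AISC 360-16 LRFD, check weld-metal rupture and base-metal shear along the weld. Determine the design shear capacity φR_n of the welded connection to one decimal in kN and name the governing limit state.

161.9 kN (weld metal governs)

Weld metal: throat = 0.707×10 = 7.07 mm, L = 106 mm. φR_n = 0.75 × 0.6 × 480 × 7.07 × 106 = 161.9 kN.
Base metal shear (8 mm plate): yield φR_n = 1.0×0.6×350×8×106 = 178.1 kN; rupture φR_n = 0.75×0.6×450×8×106 = 171.7 kN; take 171.7 kN (rupture).
Governing: min(161.9, 171.7) = 161.9 kN → weld metal.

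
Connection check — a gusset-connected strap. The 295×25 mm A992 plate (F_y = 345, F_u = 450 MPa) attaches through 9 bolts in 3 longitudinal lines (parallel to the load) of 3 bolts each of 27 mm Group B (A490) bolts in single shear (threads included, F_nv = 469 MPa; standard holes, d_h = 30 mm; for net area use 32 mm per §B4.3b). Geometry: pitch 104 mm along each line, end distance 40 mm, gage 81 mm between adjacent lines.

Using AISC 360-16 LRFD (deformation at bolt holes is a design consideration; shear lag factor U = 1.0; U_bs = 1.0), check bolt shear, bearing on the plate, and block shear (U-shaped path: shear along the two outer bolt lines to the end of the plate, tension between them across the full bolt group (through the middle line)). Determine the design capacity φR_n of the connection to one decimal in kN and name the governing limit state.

1812.6 kN (bolt shear governs)

Bolt shear: A_b = π(27)²/4 = 572.56 mm². φR_n = 0.75 × 469 × 572.56 × 9 × 1 = 1812.6 kN.
Bearing (25 mm plate, F_u = 450 MPa): end bolts L_c = 40 − 30/2 = 25, R_n = min(1.2×25×25×450, 2.4×27×25×450) = 337.5 kN/bolt; interior L_c = 104 − 30 = 74, R_n = 729 kN/bolt. φR_n = 0.75 × (3×337.5 + 6×729) = 4039.9 kN.
Block shear: shear path 2×[40+2×104] = 2×248 mm, A_gv = 12400, A_nv = 2×(248 − 2.5×32)×25 = 8400 mm²; tension across gage: (162 − 2×32)×25 = 2450 mm². R_n = min(0.6×450×8400, 0.6×345×12400) + 1.0×450×2450 = min(2268, 2566.8) + 1102.5 = 3370.5 kN. φR_n = 0.75 × 3370.5 = 2527.9 kN.
Governing: min(1812.6, 4039.9, 2527.9) = 1812.6 kN → bolt shear.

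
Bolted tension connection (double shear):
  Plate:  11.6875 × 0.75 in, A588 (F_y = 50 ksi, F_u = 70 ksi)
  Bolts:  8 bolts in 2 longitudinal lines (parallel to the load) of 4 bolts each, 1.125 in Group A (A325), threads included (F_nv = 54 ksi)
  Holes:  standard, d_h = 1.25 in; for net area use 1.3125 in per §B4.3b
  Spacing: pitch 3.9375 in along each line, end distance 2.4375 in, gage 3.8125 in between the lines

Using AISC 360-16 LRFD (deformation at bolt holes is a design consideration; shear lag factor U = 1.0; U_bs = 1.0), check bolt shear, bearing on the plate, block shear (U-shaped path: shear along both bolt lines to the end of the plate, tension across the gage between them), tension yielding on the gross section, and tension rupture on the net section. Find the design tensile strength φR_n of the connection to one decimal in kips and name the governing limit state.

356.8 kips (net-section rupture governs)

Bolt shear: A_b = π(1.125)²/4 = 0.99402 in². φR_n = 0.75 × 54 × 0.99402 × 8 × 2 = 644.1 kips.
Bearing (0.75 in plate, F_u = 70 ksi): end bolts L_c = 2.4375 − 1.25/2 = 1.8125, R_n = min(1.2×1.8125×0.75×70, 2.4×1.125×0.75×70) = 114.19 kips/bolt; interior L_c = 3.9375 − 1.25 = 2.6875, R_n = 141.75 kips/bolt. φR_n = 0.75 × (2×114.19 + 6×141.75) = 809.2 kips.
Block shear: shear path 2×[2.4375+3×3.9375] = 2×14.25 in, A_gv = 21.375, A_nv = 2×(14.25 − 3.5×1.3125)×0.75 = 14.484 in²; tension across gage: (3.8125 − 1×1.3125)×0.75 = 1.875 in². R_n = min(0.6×70×14.484, 0.6×50×21.375) + 1.0×70×1.875 = min(608.33, 641.25) + 131.25 = 739.58 kips. φR_n = 0.75 × 739.58 = 554.7 kips.
Tension yield (gross): A_g = 11.6875×0.75 = 8.7656 in². φR_n = 0.90 × 50 × 8.7656 = 394.5 kips.
Tension rupture (net): A_n = (11.6875 − 2×1.3125)×0.75 = 6.7969 in² (U = 1.0, A_e = A_n). φR_n = 0.75 × 70 × 6.7969 = 356.8 kips.
Governing: min(644.1, 809.2, 554.7, 394.5, 356.8) = 356.8 kips → net-section rupture.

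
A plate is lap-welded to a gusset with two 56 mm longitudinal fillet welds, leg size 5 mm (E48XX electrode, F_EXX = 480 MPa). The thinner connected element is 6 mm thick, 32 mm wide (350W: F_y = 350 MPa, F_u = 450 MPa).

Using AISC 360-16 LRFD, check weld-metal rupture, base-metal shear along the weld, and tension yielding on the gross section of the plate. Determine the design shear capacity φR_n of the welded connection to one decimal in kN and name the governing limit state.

Weld metal: throat = 0.707×5 = 3.535 mm, L = 2×56 = 112 mm. φR_n = 0.75 × 0.6 × 480 × 3.535 × 112 = 85.5 kN.
Base metal shear (6 mm plate): yield φR_n = 1.0×0.6×350×6×112 = 141.1 kN; rupture φR_n = 0.75×0.6×450×6×112 = 136.1 kN; take 136.1 kN (rupture).
Tension yield (gross): A_g = 32×6 = 192 mm². φR_n = 0.90 × 350 × 192 = 60.5 kN.
Governing: min(85.5, 136.1, 60.5) = 60.5 kN → gross-section yield.

60.5 kN (gross-section yield governs)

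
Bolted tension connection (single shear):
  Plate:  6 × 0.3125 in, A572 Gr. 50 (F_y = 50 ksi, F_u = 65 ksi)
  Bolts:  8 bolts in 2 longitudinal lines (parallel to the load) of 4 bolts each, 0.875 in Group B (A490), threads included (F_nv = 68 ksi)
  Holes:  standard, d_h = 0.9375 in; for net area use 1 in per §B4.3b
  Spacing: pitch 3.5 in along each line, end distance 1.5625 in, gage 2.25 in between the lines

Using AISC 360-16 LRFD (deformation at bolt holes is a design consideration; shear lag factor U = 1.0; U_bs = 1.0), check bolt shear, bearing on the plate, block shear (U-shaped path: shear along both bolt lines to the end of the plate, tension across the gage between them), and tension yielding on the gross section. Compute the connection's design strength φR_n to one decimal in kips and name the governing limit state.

84.4 kips (gross-section yield governs)

Bolt shear: A_b = π(0.875)²/4 = 0.60132 in². φR_n = 0.75 × 68 × 0.60132 × 8 × 1 = 245.3 kips.
Bearing (0.3125 in plate, F_u = 65 ksi): end bolts L_c = 1.5625 − 0.9375/2 = 1.09375, R_n = min(1.2×1.09375×0.3125×65, 2.4×0.875×0.3125×65) = 26.66 kips/bolt; interior L_c = 3.5 − 0.9375 = 2.5625, R_n = 42.656 kips/bolt. φR_n = 0.75 × (2×26.66 + 6×42.656) = 231.9 kips.
Block shear: shear path 2×[1.5625+3×3.5] = 2×12.0625 in, A_gv = 7.5391, A_nv = 2×(12.0625 − 3.5×1)×0.3125 = 5.3516 in²; tension across gage: (2.25 − 1×1)×0.3125 = 0.39063 in². R_n = min(0.6×65×5.3516, 0.6×50×7.5391) + 1.0×65×0.39063 = min(208.71, 226.17) + 25.391 = 234.1 kips. φR_n = 0.75 × 234.1 = 175.6 kips.
Tension yield (gross): A_g = 6×0.3125 = 1.875 in². φR_n = 0.90 × 50 × 1.875 = 84.4 kips.
Governing: min(245.3, 231.9, 175.6, 84.4) = 84.4 kips → gross-section yield.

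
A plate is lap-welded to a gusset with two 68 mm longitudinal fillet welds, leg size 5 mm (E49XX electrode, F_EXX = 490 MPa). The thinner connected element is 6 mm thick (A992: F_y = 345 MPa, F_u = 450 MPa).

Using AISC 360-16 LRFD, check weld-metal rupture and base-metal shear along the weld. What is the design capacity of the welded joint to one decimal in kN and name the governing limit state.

Weld metal: throat = 0.707×5 = 3.535 mm, L = 2×68 = 136 mm. φR_n = 0.75 × 0.6 × 490 × 3.535 × 136 = 106.0 kN.
Base metal shear (6 mm plate): yield φR_n = 1.0×0.6×345×6×136 = 168.9 kN; rupture φR_n = 0.75×0.6×450×6×136 = 165.2 kN; take 165.2 kN (rupture).
Governing: min(106.0, 165.2) = 106.0 kN → weld metal.

106.0 kN (weld metal governs)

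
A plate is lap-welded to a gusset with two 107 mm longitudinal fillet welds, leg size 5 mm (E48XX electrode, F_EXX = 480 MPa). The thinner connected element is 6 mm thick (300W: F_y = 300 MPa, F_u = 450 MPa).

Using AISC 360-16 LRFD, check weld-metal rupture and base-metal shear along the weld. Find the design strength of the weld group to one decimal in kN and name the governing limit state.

163.4 kN (weld metal governs)

Weld metal: throat = 0.707×5 = 3.535 mm, L = 2×107 = 214 mm. φR_n = 0.75 × 0.6 × 480 × 3.535 × 214 = 163.4 kN.
Base metal shear (6 mm plate): yield φR_n = 1.0×0.6×300×6×214 = 231.1 kN; rupture φR_n = 0.75×0.6×450×6×214 = 260.0 kN; take 231.1 kN (yield).
Governing: min(163.4, 231.1) = 163.4 kN → weld metal.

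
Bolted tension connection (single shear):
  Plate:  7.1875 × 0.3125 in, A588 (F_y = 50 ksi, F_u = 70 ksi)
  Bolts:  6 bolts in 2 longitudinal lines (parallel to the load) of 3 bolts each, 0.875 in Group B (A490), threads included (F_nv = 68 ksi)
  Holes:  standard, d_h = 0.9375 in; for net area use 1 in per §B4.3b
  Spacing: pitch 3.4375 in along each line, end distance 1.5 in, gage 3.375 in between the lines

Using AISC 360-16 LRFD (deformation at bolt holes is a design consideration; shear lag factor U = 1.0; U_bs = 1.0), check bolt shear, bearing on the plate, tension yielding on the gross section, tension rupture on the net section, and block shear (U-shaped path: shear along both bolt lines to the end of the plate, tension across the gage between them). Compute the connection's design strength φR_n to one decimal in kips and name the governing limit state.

Bolt shear: A_b = π(0.875)²/4 = 0.60132 in². φR_n = 0.75 × 68 × 0.60132 × 6 × 1 = 184.0 kips.
Bearing (0.3125 in plate, F_u = 70 ksi): end bolts L_c = 1.5 − 0.9375/2 = 1.03125, R_n = min(1.2×1.03125×0.3125×70, 2.4×0.875×0.3125×70) = 27.07 kips/bolt; interior L_c = 3.4375 − 0.9375 = 2.5, R_n = 45.938 kips/bolt. φR_n = 0.75 × (2×27.07 + 4×45.938) = 178.4 kips.
Tension yield (gross): A_g = 7.1875×0.3125 = 2.2461 in². φR_n = 0.90 × 50 × 2.2461 = 101.1 kips.
Tension rupture (net): A_n = (7.1875 − 2×1)×0.3125 = 1.6211 in² (U = 1.0, A_e = A_n). φR_n = 0.75 × 70 × 1.6211 = 85.1 kips.
Block shear: shear path 2×[1.5+2×3.4375] = 2×8.375 in, A_gv = 5.2344, A_nv = 2×(8.375 − 2.5×1)×0.3125 = 3.6719 in²; tension across gage: (3.375 − 1×1)×0.3125 = 0.74219 in². R_n = min(0.6×70×3.6719, 0.6×50×5.2344) + 1.0×70×0.74219 = min(154.22, 157.03) + 51.953 = 206.17 kips. φR_n = 0.75 × 206.17 = 154.6 kips.
Governing: min(184.0, 178.4, 101.1, 85.1, 154.6) = 85.1 kips → net-section rupture.

85.1 kips (net-section rupture governs)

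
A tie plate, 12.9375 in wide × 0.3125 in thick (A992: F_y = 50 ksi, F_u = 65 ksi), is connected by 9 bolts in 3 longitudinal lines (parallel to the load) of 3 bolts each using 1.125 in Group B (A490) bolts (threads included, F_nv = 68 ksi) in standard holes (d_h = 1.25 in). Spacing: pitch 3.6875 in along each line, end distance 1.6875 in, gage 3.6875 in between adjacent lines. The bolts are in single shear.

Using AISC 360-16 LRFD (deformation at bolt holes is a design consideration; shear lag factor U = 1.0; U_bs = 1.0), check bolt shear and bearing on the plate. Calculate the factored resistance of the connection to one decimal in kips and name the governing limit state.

Bolt shear: A_b = π(1.125)²/4 = 0.99402 in². φR_n = 0.75 × 68 × 0.99402 × 9 × 1 = 456.3 kips.
Bearing (0.3125 in plate, F_u = 65 ksi): end bolts L_c = 1.6875 − 1.25/2 = 1.0625, R_n = min(1.2×1.0625×0.3125×65, 2.4×1.125×0.3125×65) = 25.898 kips/bolt; interior L_c = 3.6875 − 1.25 = 2.4375, R_n = 54.844 kips/bolt. φR_n = 0.75 × (3×25.898 + 6×54.844) = 305.1 kips.
Governing: min(456.3, 305.1) = 305.1 kips → bearing.

305.1 kips (bearing governs)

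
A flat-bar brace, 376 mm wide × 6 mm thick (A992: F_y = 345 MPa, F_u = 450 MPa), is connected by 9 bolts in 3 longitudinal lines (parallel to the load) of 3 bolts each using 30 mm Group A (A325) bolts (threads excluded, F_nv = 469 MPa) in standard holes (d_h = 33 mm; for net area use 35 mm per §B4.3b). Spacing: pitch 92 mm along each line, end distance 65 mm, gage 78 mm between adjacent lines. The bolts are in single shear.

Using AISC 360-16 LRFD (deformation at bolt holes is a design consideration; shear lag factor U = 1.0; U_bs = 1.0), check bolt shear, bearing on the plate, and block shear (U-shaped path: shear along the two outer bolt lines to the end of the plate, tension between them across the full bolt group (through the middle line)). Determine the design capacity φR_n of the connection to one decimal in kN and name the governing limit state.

Bolt shear: A_b = π(30)²/4 = 706.86 mm². φR_n = 0.75 × 469 × 706.86 × 9 × 1 = 2237.7 kN.
Bearing (6 mm plate, F_u = 450 MPa): end bolts L_c = 65 − 33/2 = 48.5, R_n = min(1.2×48.5×6×450, 2.4×30×6×450) = 157.14 kN/bolt; interior L_c = 92 − 33 = 59, R_n = 191.16 kN/bolt. φR_n = 0.75 × (3×157.14 + 6×191.16) = 1213.8 kN.
Block shear: shear path 2×[65+2×92] = 2×249 mm, A_gv = 2988, A_nv = 2×(249 − 2.5×35)×6 = 1938 mm²; tension across gage: (156 − 2×35)×6 = 516 mm². R_n = min(0.6×450×1938, 0.6×345×2988) + 1.0×450×516 = min(523.26, 618.52) + 232.2 = 755.46 kN. φR_n = 0.75 × 755.46 = 566.6 kN.
Governing: min(2237.7, 1213.8, 566.6) = 566.6 kN → block shear.

566.6 kN (block shear governs)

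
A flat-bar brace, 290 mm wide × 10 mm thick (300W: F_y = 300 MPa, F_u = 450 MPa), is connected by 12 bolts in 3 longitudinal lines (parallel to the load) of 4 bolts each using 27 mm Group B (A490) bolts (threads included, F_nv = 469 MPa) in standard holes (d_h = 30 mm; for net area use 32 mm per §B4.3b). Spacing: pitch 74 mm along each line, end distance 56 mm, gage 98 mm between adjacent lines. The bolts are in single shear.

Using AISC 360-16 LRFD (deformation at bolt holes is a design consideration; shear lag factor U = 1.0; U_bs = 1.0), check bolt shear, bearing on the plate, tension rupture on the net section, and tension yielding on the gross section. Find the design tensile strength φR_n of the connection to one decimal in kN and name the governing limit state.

654.8 kN (net-section rupture governs)

Bolt shear: A_b = π(27)²/4 = 572.56 mm². φR_n = 0.75 × 469 × 572.56 × 12 × 1 = 2416.8 kN.
Bearing (10 mm plate, F_u = 450 MPa): end bolts L_c = 56 − 30/2 = 41, R_n = min(1.2×41×10×450, 2.4×27×10×450) = 221.4 kN/bolt; interior L_c = 74 − 30 = 44, R_n = 237.6 kN/bolt. φR_n = 0.75 × (3×221.4 + 9×237.6) = 2102.0 kN.
Tension rupture (net): A_n = (290 − 3×32)×10 = 1940 mm² (U = 1.0, A_e = A_n). φR_n = 0.75 × 450 × 1940 = 654.8 kN.
Tension yield (gross): A_g = 290×10 = 2900 mm². φR_n = 0.90 × 300 × 2900 = 783.0 kN.
Governing: min(2416.8, 2102.0, 654.8, 783.0) = 654.8 kN → net-section rupture.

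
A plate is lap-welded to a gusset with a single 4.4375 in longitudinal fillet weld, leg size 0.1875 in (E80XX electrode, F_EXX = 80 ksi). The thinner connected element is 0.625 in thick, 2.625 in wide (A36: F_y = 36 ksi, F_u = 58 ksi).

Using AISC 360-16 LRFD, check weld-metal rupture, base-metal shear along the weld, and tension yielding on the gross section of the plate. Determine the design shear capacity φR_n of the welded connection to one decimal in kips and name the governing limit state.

Weld metal: throat = 0.707×0.1875 = 0.13256 in, L = 4.4375 in. φR_n = 0.75 × 0.6 × 80 × 0.13256 × 4.4375 = 21.2 kips.
Base metal shear (0.625 in plate): yield φR_n = 1.0×0.6×36×0.625×4.4375 = 59.9 kips; rupture φR_n = 0.75×0.6×58×0.625×4.4375 = 72.4 kips; take 59.9 kips (yield).
Tension yield (gross): A_g = 2.625×0.625 = 1.6406 in². φR_n = 0.90 × 36 × 1.6406 = 53.2 kips.
Governing: min(21.2, 59.9, 53.2) = 21.2 kips → weld metal.

21.2 kips (weld metal governs)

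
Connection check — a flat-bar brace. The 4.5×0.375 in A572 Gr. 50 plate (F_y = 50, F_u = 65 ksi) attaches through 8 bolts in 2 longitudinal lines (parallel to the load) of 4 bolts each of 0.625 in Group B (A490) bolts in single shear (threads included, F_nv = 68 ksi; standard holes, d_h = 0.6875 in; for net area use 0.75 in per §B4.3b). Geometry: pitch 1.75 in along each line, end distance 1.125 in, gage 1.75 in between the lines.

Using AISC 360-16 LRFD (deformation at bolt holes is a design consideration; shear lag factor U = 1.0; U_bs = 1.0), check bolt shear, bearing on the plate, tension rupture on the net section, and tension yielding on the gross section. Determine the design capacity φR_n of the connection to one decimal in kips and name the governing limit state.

54.8 kips (net-section rupture governs)

Bolt shear: A_b = π(0.625)²/4 = 0.3068 in². φR_n = 0.75 × 68 × 0.3068 × 8 × 1 = 125.2 kips.
Bearing (0.375 in plate, F_u = 65 ksi): end bolts L_c = 1.125 − 0.6875/2 = 0.78125, R_n = min(1.2×0.78125×0.375×65, 2.4×0.625×0.375×65) = 22.852 kips/bolt; interior L_c = 1.75 − 0.6875 = 1.0625, R_n = 31.078 kips/bolt. φR_n = 0.75 × (2×22.852 + 6×31.078) = 174.1 kips.
Tension rupture (net): A_n = (4.5 − 2×0.75)×0.375 = 1.125 in² (U = 1.0, A_e = A_n). φR_n = 0.75 × 65 × 1.125 = 54.8 kips.
Tension yield (gross): A_g = 4.5×0.375 = 1.6875 in². φR_n = 0.90 × 50 × 1.6875 = 75.9 kips.
Governing: min(125.2, 174.1, 54.8, 75.9) = 54.8 kips → net-section rupture.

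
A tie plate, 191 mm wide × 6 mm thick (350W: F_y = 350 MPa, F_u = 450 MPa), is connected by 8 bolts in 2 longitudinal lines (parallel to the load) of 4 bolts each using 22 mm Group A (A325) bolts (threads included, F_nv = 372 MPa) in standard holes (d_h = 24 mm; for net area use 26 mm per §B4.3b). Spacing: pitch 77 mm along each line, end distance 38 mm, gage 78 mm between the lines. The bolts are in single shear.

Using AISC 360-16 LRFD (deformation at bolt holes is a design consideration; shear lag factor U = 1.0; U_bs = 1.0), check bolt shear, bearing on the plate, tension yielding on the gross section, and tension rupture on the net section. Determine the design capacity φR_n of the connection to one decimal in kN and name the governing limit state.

Bolt shear: A_b = π(22)²/4 = 380.13 mm². φR_n = 0.75 × 372 × 380.13 × 8 × 1 = 848.5 kN.
Bearing (6 mm plate, F_u = 450 MPa): end bolts L_c = 38 − 24/2 = 26, R_n = min(1.2×26×6×450, 2.4×22×6×450) = 84.24 kN/bolt; interior L_c = 77 − 24 = 53, R_n = 142.56 kN/bolt. φR_n = 0.75 × (2×84.24 + 6×142.56) = 767.9 kN.
Tension yield (gross): A_g = 191×6 = 1146 mm². φR_n = 0.90 × 350 × 1146 = 361.0 kN.
Tension rupture (net): A_n = (191 − 2×26)×6 = 834 mm² (U = 1.0, A_e = A_n). φR_n = 0.75 × 450 × 834 = 281.5 kN.
Governing: min(848.5, 767.9, 361.0, 281.5) = 281.5 kN → net-section rupture.

281.5 kN (net-section rupture governs)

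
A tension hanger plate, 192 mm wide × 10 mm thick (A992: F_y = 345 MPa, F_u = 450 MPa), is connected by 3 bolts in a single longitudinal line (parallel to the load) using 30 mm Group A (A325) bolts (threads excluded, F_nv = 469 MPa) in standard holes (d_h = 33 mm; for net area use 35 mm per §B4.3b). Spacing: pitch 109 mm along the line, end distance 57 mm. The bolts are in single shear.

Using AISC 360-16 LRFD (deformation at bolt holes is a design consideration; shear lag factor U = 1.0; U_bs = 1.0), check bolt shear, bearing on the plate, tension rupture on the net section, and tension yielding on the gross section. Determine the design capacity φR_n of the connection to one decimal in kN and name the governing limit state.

529.9 kN (net-section rupture governs)

Bolt shear: A_b = π(30)²/4 = 706.86 mm². φR_n = 0.75 × 469 × 706.86 × 3 × 1 = 745.9 kN.
Bearing (10 mm plate, F_u = 450 MPa): end bolts L_c = 57 − 33/2 = 40.5, R_n = min(1.2×40.5×10×450, 2.4×30×10×450) = 218.7 kN/bolt; interior L_c = 109 − 33 = 76, R_n = 324 kN/bolt. φR_n = 0.75 × (1×218.7 + 2×324) = 650.0 kN.
Tension rupture (net): A_n = (192 − 1×35)×10 = 1570 mm² (U = 1.0, A_e = A_n). φR_n = 0.75 × 450 × 1570 = 529.9 kN.
Tension yield (gross): A_g = 192×10 = 1920 mm². φR_n = 0.90 × 345 × 1920 = 596.2 kN.
Governing: min(745.9, 650.0, 529.9, 596.2) = 529.9 kN → net-section rupture.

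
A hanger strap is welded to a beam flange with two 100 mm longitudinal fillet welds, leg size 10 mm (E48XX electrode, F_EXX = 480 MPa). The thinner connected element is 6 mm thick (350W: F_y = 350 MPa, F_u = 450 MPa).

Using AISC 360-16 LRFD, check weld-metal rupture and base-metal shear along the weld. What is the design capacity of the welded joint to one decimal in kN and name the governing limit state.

243.0 kN (base-metal shear governs)

Weld metal: throat = 0.707×10 = 7.07 mm, L = 2×100 = 200 mm. φR_n = 0.75 × 0.6 × 480 × 7.07 × 200 = 305.4 kN.
Base metal shear (6 mm plate): yield φR_n = 1.0×0.6×350×6×200 = 252.0 kN; rupture φR_n = 0.75×0.6×450×6×200 = 243.0 kN; take 243.0 kN (rupture).
Governing: min(305.4, 243.0) = 243.0 kN → base-metal shear.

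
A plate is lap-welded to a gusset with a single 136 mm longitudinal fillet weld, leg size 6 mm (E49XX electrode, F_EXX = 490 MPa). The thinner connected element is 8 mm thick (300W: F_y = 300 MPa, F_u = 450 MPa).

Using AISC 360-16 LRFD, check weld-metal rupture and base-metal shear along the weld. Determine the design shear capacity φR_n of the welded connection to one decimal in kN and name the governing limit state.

Weld metal: throat = 0.707×6 = 4.242 mm, L = 136 mm. φR_n = 0.75 × 0.6 × 490 × 4.242 × 136 = 127.2 kN.
Base metal shear (8 mm plate): yield φR_n = 1.0×0.6×300×8×136 = 195.8 kN; rupture φR_n = 0.75×0.6×450×8×136 = 220.3 kN; take 195.8 kN (yield).
Governing: min(127.2, 195.8) = 127.2 kN → weld metal.

127.2 kN (weld metal governs)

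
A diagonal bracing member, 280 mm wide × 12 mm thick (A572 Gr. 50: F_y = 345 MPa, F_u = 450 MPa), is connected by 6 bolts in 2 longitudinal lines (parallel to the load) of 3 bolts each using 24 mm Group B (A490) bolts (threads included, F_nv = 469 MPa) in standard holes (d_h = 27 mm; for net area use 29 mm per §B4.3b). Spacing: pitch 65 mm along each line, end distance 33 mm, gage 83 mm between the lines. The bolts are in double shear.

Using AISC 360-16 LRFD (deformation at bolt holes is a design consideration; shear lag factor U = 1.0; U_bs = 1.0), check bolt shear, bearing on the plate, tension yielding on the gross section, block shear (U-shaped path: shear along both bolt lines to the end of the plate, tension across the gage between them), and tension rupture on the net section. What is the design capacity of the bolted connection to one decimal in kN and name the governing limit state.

658.5 kN (block shear governs)

Bolt shear: A_b = π(24)²/4 = 452.39 mm². φR_n = 0.75 × 469 × 452.39 × 6 × 2 = 1909.5 kN.
Bearing (12 mm plate, F_u = 450 MPa): end bolts L_c = 33 − 27/2 = 19.5, R_n = min(1.2×19.5×12×450, 2.4×24×12×450) = 126.36 kN/bolt; interior L_c = 65 − 27 = 38, R_n = 246.24 kN/bolt. φR_n = 0.75 × (2×126.36 + 4×246.24) = 928.3 kN.
Tension yield (gross): A_g = 280×12 = 3360 mm². φR_n = 0.90 × 345 × 3360 = 1043.3 kN.
Block shear: shear path 2×[33+2×65] = 2×163 mm, A_gv = 3912, A_nv = 2×(163 − 2.5×29)×12 = 2172 mm²; tension across gage: (83 − 1×29)×12 = 648 mm². R_n = min(0.6×450×2172, 0.6×345×3912) + 1.0×450×648 = min(586.44, 809.78) + 291.6 = 878.04 kN. φR_n = 0.75 × 878.04 = 658.5 kN.
Tension rupture (net): A_n = (280 − 2×29)×12 = 2664 mm² (U = 1.0, A_e = A_n). φR_n = 0.75 × 450 × 2664 = 899.1 kN.
Governing: min(1909.5, 928.3, 1043.3, 658.5, 899.1) = 658.5 kN → block shear.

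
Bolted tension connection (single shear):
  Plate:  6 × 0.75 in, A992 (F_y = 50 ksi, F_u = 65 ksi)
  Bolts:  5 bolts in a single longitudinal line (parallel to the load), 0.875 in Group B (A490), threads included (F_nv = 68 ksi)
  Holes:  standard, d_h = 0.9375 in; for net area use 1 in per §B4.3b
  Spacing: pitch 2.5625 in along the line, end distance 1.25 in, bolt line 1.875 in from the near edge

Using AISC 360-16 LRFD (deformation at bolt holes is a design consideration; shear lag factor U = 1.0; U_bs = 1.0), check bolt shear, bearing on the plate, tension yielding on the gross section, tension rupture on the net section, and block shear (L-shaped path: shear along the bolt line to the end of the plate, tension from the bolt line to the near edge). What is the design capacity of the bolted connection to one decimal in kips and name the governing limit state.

Bolt shear: A_b = π(0.875)²/4 = 0.60132 in². φR_n = 0.75 × 68 × 0.60132 × 5 × 1 = 153.3 kips.
Bearing (0.75 in plate, F_u = 65 ksi): end bolts L_c = 1.25 − 0.9375/2 = 0.78125, R_n = min(1.2×0.78125×0.75×65, 2.4×0.875×0.75×65) = 45.703 kips/bolt; interior L_c = 2.5625 − 0.9375 = 1.625, R_n = 95.063 kips/bolt. φR_n = 0.75 × (1×45.703 + 4×95.063) = 319.5 kips.
Tension yield (gross): A_g = 6×0.75 = 4.5 in². φR_n = 0.90 × 50 × 4.5 = 202.5 kips.
Tension rupture (net): A_n = (6 − 1×1)×0.75 = 3.75 in² (U = 1.0, A_e = A_n). φR_n = 0.75 × 65 × 3.75 = 182.8 kips.
Block shear: shear path 1×[1.25+4×2.5625] = 1×11.5 in, A_gv = 8.625, A_nv = 1×(11.5 − 4.5×1)×0.75 = 5.25 in²; tension to near edge: (1.875 − 0.5×1)×0.75 = 1.0313 in². R_n = min(0.6×65×5.25, 0.6×50×8.625) + 1.0×65×1.0313 = min(204.75, 258.75) + 67.035 = 271.79 kips. φR_n = 0.75 × 271.79 = 203.8 kips.
Governing: min(153.3, 319.5, 202.5, 182.8, 203.8) = 153.3 kips → bolt shear.

153.3 kips (bolt shear governs)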